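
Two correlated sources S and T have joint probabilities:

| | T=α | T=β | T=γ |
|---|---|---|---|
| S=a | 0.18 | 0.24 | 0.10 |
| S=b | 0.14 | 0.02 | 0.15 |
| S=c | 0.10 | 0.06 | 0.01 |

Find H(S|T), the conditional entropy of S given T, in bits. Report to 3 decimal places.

Marginals: p(S) = (0.5200, 0.3100, 0.1700), p(T) = (0.4200, 0.3200, 0.2600).
H(S|T) = Σ p(T) · H(S|T=·).
  T=α: p=0.4200, H(S|T=α) = 1.5452
  T=β: p=0.3200, H(S|T=β) = 1.0141
  T=γ: p=0.2600, H(S|T=γ) = 1.1688
Weighted sum = 1.277 bits.

1.277 bits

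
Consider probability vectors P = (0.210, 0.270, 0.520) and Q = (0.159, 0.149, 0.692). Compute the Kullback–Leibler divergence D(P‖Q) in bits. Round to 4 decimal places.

D(P‖Q) = Σ p·log₂(p/q).
  0.210·log₂(0.210/0.159) = 0.08429
  0.270·log₂(0.270/0.149) = 0.23156
  0.520·log₂(0.520/0.692) = -0.21438
D(P‖Q) = 0.1015 bits.

0.1015 bits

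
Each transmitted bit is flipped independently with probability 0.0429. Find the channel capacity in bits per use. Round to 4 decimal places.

0.7446 bits

Binary symmetric channel: C = 1 − h₂(ε) where h₂ is the binary entropy function.
h₂(0.0429) = −0.0429·log₂0.0429 − 0.9571·log₂0.9571 = 0.2554.
C = 1 − 0.2554 = 0.7446 bits per channel use.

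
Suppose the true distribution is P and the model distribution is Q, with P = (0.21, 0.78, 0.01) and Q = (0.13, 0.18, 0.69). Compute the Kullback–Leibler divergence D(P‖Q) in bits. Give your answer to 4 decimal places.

1.7343 bits

D(P‖Q) = Σ p·log₂(p/q).
  0.21·log₂(0.21/0.13) = 0.14529
  0.78·log₂(0.78/0.18) = 1.65007
  0.01·log₂(0.01/0.69) = -0.06109
D(P‖Q) = 1.7343 bits.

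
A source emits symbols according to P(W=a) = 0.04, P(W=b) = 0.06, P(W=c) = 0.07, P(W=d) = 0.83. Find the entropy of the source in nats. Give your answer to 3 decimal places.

H(W) = −Σ p·ln p.
  −(0.04)·ln(0.04) = 0.1288
  −(0.06)·ln(0.06) = 0.1688
  −(0.07)·ln(0.07) = 0.1861
  −(0.83)·ln(0.83) = 0.1547
Sum: 0.1288 + 0.1688 + 0.1861 + 0.1547 = 0.638 nats.

0.638 nats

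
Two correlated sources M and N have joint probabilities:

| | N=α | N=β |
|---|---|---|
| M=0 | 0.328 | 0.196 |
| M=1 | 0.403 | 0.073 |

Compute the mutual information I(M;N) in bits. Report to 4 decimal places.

0.0460 bits

Marginals: p(M) = (0.5240, 0.4760), p(N) = (0.7310, 0.2690).
I(M;N) = Σ p(x,y)·log₂[p(x,y)/(p(x)p(y))].
  (0,α): 0.328·log₂(0.8563) = -0.07341
  (0,β): 0.196·log₂(1.3905) = 0.09322
  (1,α): 0.403·log₂(1.1582) = 0.08539
  (1,β): 0.073·log₂(0.5701) = -0.05918
Sum = 0.0460 bits.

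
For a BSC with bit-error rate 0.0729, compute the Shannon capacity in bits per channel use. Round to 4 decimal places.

0.6233 bits

Binary symmetric channel: C = 1 − h₂(ε) where h₂ is the binary entropy function.
h₂(0.0729) = −0.0729·log₂0.0729 − 0.9271·log₂0.9271 = 0.3767.
C = 1 − 0.3767 = 0.6233 bits per channel use.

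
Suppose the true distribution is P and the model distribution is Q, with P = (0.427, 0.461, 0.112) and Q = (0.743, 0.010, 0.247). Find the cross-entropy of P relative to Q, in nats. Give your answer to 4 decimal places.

2.4064 nats

H(P,Q) = −Σ p·ln q.
  −0.427·ln(0.743) = 0.12684
  −0.461·ln(0.010) = 2.12298
  −0.112·ln(0.247) = 0.15662
H(P,Q) = 2.4064 nats.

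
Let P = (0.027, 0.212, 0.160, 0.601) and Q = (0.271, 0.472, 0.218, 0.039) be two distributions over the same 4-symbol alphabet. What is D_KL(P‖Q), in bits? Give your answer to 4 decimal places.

1.9654 bits

D(P‖Q) = Σ p·log₂(p/q).
  0.027·log₂(0.027/0.271) = -0.08984
  0.212·log₂(0.212/0.472) = -0.24480
  0.160·log₂(0.160/0.218) = -0.07140
  0.601·log₂(0.601/0.039) = 2.37144
D(P‖Q) = 1.9654 bits.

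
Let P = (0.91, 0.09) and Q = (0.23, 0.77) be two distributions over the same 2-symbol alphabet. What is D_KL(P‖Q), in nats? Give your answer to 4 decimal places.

D(P‖Q) = Σ p·ln(p/q).
  0.91·ln(0.91/0.23) = 1.25158
  0.09·ln(0.09/0.77) = -0.19319
D(P‖Q) = 1.0584 nats.

1.0584 nats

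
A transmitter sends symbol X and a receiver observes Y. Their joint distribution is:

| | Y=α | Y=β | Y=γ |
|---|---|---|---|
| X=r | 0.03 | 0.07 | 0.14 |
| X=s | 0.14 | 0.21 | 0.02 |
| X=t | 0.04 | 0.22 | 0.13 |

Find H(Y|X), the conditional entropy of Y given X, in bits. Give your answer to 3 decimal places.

1.295 bits

Marginals: p(X) = (0.2400, 0.3700, 0.3900), p(Y) = (0.2100, 0.5000, 0.2900).
H(Y|X) = Σ p(X) · H(Y|X=·).
  X=r: p=0.2400, H(Y|X=r) = 1.3471
  X=s: p=0.3700, H(Y|X=s) = 1.2218
  X=t: p=0.3900, H(Y|X=t) = 1.3312
Weighted sum = 1.295 bits.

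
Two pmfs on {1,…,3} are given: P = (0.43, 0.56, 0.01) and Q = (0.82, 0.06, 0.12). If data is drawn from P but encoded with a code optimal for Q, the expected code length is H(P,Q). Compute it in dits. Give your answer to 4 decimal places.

0.7305 dits

H(P,Q) = −Σ p·log₁₀ q.
  −0.43·log₁₀(0.82) = 0.03706
  −0.56·log₁₀(0.06) = 0.68424
  −0.01·log₁₀(0.12) = 0.00921
H(P,Q) = 0.7305 dits.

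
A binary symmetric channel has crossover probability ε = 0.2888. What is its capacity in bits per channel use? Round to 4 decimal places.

Binary symmetric channel: C = 1 − h₂(ε) where h₂ is the binary entropy function.
h₂(0.2888) = −0.2888·log₂0.2888 − 0.7112·log₂0.7112 = 0.8672.
C = 1 − 0.8672 = 0.1328 bits per channel use.

0.1328 bits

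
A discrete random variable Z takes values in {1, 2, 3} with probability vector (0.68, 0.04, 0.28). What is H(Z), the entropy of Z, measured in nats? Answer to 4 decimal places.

0.7474 nats

H(Z) = −Σ p·ln p.
  −(0.68)·ln(0.68) = 0.26225
  −(0.04)·ln(0.04) = 0.12876
  −(0.28)·ln(0.28) = 0.35643
Sum: 0.26225 + 0.12876 + 0.35643 = 0.7474 nats.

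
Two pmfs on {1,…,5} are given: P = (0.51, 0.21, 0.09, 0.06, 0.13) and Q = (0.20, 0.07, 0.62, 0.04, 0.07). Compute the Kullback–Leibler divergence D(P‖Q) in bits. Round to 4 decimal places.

0.9222 bits

D(P‖Q) = Σ p·log₂(p/q).
  0.51·log₂(0.51/0.20) = 0.68875
  0.21·log₂(0.21/0.07) = 0.33284
  0.09·log₂(0.09/0.62) = -0.25058
  0.06·log₂(0.06/0.04) = 0.03510
  0.13·log₂(0.13/0.07) = 0.11610
D(P‖Q) = 0.9222 bits.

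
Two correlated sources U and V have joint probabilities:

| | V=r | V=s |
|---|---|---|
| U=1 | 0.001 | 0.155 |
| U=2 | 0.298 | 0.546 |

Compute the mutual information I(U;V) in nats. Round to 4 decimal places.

Marginals: p(U) = (0.1560, 0.8440), p(V) = (0.2990, 0.7010).
I(U;V) = Σ p(x,y)·ln[p(x,y)/(p(x)p(y))].
  (1,r): 0.001·ln(0.0214) = -0.00384
  (1,s): 0.155·ln(1.4174) = 0.05407
  (2,r): 0.298·ln(1.1809) = 0.04954
  (2,s): 0.546·ln(0.9229) = -0.04384
Sum = 0.0559 nats.

0.0559 nats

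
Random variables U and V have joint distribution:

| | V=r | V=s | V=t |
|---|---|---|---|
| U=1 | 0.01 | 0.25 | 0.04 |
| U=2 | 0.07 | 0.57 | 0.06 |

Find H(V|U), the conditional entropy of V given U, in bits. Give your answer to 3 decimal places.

0.845 bits

Chain rule: H(V|U) = H(U,V) − H(U).
Marginals: p(U) = (0.3000, 0.7000), p(V) = (0.0800, 0.8200, 0.1000).
H(U,V) = 1.7265 bits; H(U) = 0.8813 bits.
H(V|U) = 1.7265 − 0.8813 = 0.845 bits.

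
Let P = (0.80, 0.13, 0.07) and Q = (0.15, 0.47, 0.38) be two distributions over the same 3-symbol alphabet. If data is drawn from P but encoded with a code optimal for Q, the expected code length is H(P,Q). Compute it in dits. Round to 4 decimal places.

0.7312 dits

H(P,Q) = −Σ p·log₁₀ q.
  −0.80·log₁₀(0.15) = 0.65913
  −0.13·log₁₀(0.47) = 0.04263
  −0.07·log₁₀(0.38) = 0.02942
H(P,Q) = 0.7312 dits.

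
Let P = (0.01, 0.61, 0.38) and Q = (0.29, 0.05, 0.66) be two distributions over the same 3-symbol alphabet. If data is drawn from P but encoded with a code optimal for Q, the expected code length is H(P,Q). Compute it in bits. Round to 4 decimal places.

H(P,Q) = −Σ p·log₂ q.
  −0.01·log₂(0.29) = 0.01786
  −0.61·log₂(0.05) = 2.63638
  −0.38·log₂(0.66) = 0.22780
H(P,Q) = 2.8820 bits.

2.8820 bits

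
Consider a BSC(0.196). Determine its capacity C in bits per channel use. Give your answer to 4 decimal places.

0.2861 bits

Binary symmetric channel: C = 1 − h₂(ε) where h₂ is the binary entropy function.
h₂(0.196) = −0.196·log₂0.196 − 0.804·log₂0.804 = 0.7139.
C = 1 − 0.7139 = 0.2861 bits per channel use.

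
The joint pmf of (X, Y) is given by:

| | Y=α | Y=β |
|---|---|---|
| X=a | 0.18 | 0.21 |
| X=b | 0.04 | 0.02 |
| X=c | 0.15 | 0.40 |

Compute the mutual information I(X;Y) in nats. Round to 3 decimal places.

0.029 nats

Marginals: p(X) = (0.3900, 0.0600, 0.5500), p(Y) = (0.3700, 0.6300).
I(X;Y) = Σ p(x,y)·ln[p(x,y)/(p(x)p(y))].
  (a,α): 0.18·ln(1.2474) = 0.0398
  (a,β): 0.21·ln(0.8547) = -0.0330
  (b,α): 0.04·ln(1.8018) = 0.0236
  (b,β): 0.02·ln(0.5291) = -0.0127
  (c,α): 0.15·ln(0.7371) = -0.0458
  (c,β): 0.40·ln(1.1544) = 0.0574
Sum = 0.029 nats.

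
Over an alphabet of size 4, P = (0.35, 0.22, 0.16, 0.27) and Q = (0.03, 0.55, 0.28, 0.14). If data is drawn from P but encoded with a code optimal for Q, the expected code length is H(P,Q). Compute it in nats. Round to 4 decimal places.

2.0933 nats

H(P,Q) = −Σ p·ln q.
  −0.35·ln(0.03) = 1.22730
  −0.22·ln(0.55) = 0.13152
  −0.16·ln(0.28) = 0.20367
  −0.27·ln(0.14) = 0.53085
H(P,Q) = 2.0933 nats.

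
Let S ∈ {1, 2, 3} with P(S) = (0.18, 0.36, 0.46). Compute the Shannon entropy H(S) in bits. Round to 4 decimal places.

1.4913 bits

H(S) = −Σ p·log₂ p.
  −(0.18)·log₂(0.18) = 0.44531
  −(0.36)·log₂(0.36) = 0.53062
  −(0.46)·log₂(0.46) = 0.51534
Sum: 0.44531 + 0.53062 + 0.51534 = 1.4913 bits.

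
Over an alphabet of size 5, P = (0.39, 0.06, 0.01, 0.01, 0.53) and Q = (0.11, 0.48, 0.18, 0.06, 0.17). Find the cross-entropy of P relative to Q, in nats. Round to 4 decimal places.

1.8893 nats

H(P,Q) = −Σ p·ln q.
  −0.39·ln(0.11) = 0.86084
  −0.06·ln(0.48) = 0.04404
  −0.01·ln(0.18) = 0.01715
  −0.01·ln(0.06) = 0.02813
  −0.53·ln(0.17) = 0.93914
H(P,Q) = 1.8893 nats.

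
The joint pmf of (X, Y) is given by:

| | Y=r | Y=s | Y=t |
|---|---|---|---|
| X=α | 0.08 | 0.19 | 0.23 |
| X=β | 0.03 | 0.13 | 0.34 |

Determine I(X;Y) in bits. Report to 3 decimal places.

Marginals: p(X) = (0.5000, 0.5000), p(Y) = (0.1100, 0.3200, 0.5700).
I(X;Y) = Σ p(x,y)·log₂[p(x,y)/(p(x)p(y))].
  (α,r): 0.08·log₂(1.4545) = 0.0432
  (α,s): 0.19·log₂(1.1875) = 0.0471
  (α,t): 0.23·log₂(0.8070) = -0.0711
  (β,r): 0.03·log₂(0.5455) = -0.0262
  (β,s): 0.13·log₂(0.8125) = -0.0389
  (β,t): 0.34·log₂(1.1930) = 0.0866
Sum = 0.041 bits.

0.041 bits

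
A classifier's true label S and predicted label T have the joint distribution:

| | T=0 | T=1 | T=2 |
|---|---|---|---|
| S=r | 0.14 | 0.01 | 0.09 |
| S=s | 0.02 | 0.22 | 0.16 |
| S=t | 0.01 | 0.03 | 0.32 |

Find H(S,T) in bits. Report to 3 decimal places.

H(S,T) = −Σ p(x,y)·log₂ p(x,y) over all 9 cells.
  cell (r,0): −0.14·log₂0.14 = 0.3971
  cell (r,1): −0.01·log₂0.01 = 0.0664
  cell (r,2): −0.09·log₂0.09 = 0.3127
  cell (s,0): −0.02·log₂0.02 = 0.1129
  cell (s,1): −0.22·log₂0.22 = 0.4806
  cell (s,2): −0.16·log₂0.16 = 0.4230
  cell (t,0): −0.01·log₂0.01 = 0.0664
  cell (t,1): −0.03·log₂0.03 = 0.1518
  cell (t,2): −0.32·log₂0.32 = 0.5260
Sum = 2.537 bits.

2.537 bits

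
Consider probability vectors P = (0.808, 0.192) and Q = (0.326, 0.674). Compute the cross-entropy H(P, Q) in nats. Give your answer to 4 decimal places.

0.9814 nats

H(P,Q) = −Σ p·ln q.
  −0.808·ln(0.326) = 0.90565
  −0.192·ln(0.674) = 0.07575
H(P,Q) = 0.9814 nats.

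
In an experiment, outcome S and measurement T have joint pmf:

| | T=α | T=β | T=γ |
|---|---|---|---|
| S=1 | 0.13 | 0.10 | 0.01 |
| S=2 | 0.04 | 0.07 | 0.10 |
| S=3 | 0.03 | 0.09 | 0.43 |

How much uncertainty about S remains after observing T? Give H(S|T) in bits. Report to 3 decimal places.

Chain rule: H(S|T) = H(S,T) − H(T).
Marginals: p(S) = (0.2400, 0.2100, 0.5500), p(T) = (0.2000, 0.2600, 0.5400).
H(S,T) = 2.5558 bits; H(T) = 1.4497 bits.
H(S|T) = 2.5558 − 1.4497 = 1.106 bits.

1.106 bits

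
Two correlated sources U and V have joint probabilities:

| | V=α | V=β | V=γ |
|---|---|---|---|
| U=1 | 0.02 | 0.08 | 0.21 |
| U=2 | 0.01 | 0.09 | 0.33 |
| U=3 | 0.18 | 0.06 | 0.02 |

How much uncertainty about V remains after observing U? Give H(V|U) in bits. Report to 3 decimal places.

1.033 bits

Marginals: p(U) = (0.3100, 0.4300, 0.2600), p(V) = (0.2100, 0.2300, 0.5600).
H(V|U) = Σ p(U) · H(V|U=·).
  U=1: p=0.3100, H(V|U=1) = 1.1400
  U=2: p=0.4300, H(V|U=2) = 0.8915
  U=3: p=0.2600, H(V|U=3) = 1.1401
Weighted sum = 1.033 bits.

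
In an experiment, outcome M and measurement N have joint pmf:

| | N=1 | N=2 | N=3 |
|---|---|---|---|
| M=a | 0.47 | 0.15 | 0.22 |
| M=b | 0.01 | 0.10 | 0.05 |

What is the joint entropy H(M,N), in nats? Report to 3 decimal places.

1.399 nats

H(M,N) = −Σ p(x,y)·ln p(x,y) over all 6 cells.
  cell (a,1): −0.47·ln0.47 = 0.3549
  cell (a,2): −0.15·ln0.15 = 0.2846
  cell (a,3): −0.22·ln0.22 = 0.3331
  cell (b,1): −0.01·ln0.01 = 0.0461
  cell (b,2): −0.10·ln0.10 = 0.2303
  cell (b,3): −0.05·ln0.05 = 0.1498
Sum = 1.399 nats.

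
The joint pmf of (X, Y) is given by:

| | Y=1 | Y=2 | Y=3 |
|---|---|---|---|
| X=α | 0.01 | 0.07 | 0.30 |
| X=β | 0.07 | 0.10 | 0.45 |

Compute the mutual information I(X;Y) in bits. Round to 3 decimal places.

0.020 bits

Marginals: p(X) = (0.3800, 0.6200), p(Y) = (0.0800, 0.1700, 0.7500).
I(X;Y) = Σ p(x,y)·log₂[p(x,y)/(p(x)p(y))].
  (α,1): 0.01·log₂(0.3289) = -0.0160
  (α,2): 0.07·log₂(1.0836) = 0.0081
  (α,3): 0.30·log₂(1.0526) = 0.0222
  (β,1): 0.07·log₂(1.4113) = 0.0348
  (β,2): 0.10·log₂(0.9488) = -0.0076
  (β,3): 0.45·log₂(0.9677) = -0.0213
Sum = 0.020 bits.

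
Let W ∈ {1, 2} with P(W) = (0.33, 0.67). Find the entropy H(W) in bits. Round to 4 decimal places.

0.9149 bits

H(W) = −Σ p·log₂ p.
  −(0.33)·log₂(0.33) = 0.52782
  −(0.67)·log₂(0.67) = 0.38710
Sum: 0.52782 + 0.38710 = 0.9149 bits.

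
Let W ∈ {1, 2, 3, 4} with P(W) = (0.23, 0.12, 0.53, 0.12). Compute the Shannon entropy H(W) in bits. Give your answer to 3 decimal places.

1.707 bits

H(W) = −Σ p·log₂ p.
  −(0.23)·log₂(0.23) = 0.4877
  −(0.12)·log₂(0.12) = 0.3671
  −(0.53)·log₂(0.53) = 0.4854
  −(0.12)·log₂(0.12) = 0.3671
Sum: 0.4877 + 0.3671 + 0.4854 + 0.3671 = 1.707 bits.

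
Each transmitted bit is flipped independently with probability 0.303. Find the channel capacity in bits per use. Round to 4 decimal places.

Binary symmetric channel: C = 1 − h₂(ε) where h₂ is the binary entropy function.
h₂(0.303) = −0.303·log₂0.303 − 0.697·log₂0.697 = 0.8849.
C = 1 − 0.8849 = 0.1151 bits per channel use.

0.1151 bits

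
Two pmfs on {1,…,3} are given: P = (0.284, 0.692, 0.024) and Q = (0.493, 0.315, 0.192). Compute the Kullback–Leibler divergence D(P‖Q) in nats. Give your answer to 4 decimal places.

0.3381 nats

D(P‖Q) = Σ p·ln(p/q).
  0.284·ln(0.284/0.493) = -0.15664
  0.692·ln(0.692/0.315) = 0.54461
  0.024·ln(0.024/0.192) = -0.04991
D(P‖Q) = 0.3381 nats.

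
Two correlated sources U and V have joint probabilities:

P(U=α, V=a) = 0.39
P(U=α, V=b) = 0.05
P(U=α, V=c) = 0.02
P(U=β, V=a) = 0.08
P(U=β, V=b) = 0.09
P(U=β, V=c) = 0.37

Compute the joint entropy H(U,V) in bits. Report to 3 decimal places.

H(U,V) = −Σ p(x,y)·log₂ p(x,y) over all 6 cells.
  cell (α,a): −0.39·log₂0.39 = 0.5298
  cell (α,b): −0.05·log₂0.05 = 0.2161
  cell (α,c): −0.02·log₂0.02 = 0.1129
  cell (β,a): −0.08·log₂0.08 = 0.2915
  cell (β,b): −0.09·log₂0.09 = 0.3127
  cell (β,c): −0.37·log₂0.37 = 0.5307
Sum = 1.994 bits.

1.994 bits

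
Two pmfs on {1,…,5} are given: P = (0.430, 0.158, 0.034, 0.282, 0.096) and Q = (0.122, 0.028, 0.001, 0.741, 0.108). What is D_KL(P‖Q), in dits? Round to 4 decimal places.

D(P‖Q) = Σ p·log₁₀(p/q).
  0.430·log₁₀(0.430/0.122) = 0.23526
  0.158·log₁₀(0.158/0.028) = 0.11874
  0.034·log₁₀(0.034/0.001) = 0.05207
  0.282·log₁₀(0.282/0.741) = -0.11832
  0.096·log₁₀(0.096/0.108) = -0.00491
D(P‖Q) = 0.2828 dits.

0.2828 dits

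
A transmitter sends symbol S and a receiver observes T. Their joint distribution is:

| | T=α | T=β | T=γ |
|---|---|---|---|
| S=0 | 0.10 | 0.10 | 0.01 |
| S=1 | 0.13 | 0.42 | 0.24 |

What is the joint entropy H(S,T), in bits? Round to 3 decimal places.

H(S,T) = −Σ p(x,y)·log₂ p(x,y) over all 6 cells.
  cell (0,α): −0.10·log₂0.10 = 0.3322
  cell (0,β): −0.10·log₂0.10 = 0.3322
  cell (0,γ): −0.01·log₂0.01 = 0.0664
  cell (1,α): −0.13·log₂0.13 = 0.3826
  cell (1,β): −0.42·log₂0.42 = 0.5256
  cell (1,γ): −0.24·log₂0.24 = 0.4941
Sum = 2.133 bits.

2.133 bits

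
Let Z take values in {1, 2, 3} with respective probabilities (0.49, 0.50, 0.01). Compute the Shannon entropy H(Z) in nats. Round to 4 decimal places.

0.7422 nats

H(Z) = −Σ p·ln p.
  −(0.49)·ln(0.49) = 0.34954
  −(0.50)·ln(0.50) = 0.34657
  −(0.01)·ln(0.01) = 0.04605
Sum: 0.34954 + 0.34657 + 0.04605 = 0.7422 nats.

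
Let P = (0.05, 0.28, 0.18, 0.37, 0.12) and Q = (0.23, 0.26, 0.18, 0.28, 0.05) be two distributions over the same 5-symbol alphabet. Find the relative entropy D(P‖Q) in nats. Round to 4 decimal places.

D(P‖Q) = Σ p·ln(p/q).
  0.05·ln(0.05/0.23) = -0.07630
  0.28·ln(0.28/0.26) = 0.02075
  0.18·ln(0.18/0.18) = 0.00000
  0.37·ln(0.37/0.28) = 0.10312
  0.12·ln(0.12/0.05) = 0.10506
D(P‖Q) = 0.1526 nats.

0.1526 nats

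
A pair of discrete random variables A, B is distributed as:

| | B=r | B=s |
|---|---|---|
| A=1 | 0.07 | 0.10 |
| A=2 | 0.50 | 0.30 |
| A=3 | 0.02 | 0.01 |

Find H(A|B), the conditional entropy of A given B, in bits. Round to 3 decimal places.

Marginals: p(A) = (0.1700, 0.8000, 0.0300), p(B) = (0.5900, 0.4100).
H(A|B) = Σ p(B) · H(A|B=·).
  B=r: p=0.5900, H(A|B=r) = 0.7327
  B=s: p=0.4100, H(A|B=s) = 0.9569
Weighted sum = 0.825 bits.

0.825 bits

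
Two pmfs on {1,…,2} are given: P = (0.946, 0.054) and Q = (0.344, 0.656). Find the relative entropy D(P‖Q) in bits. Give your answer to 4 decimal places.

1.1861 bits

D(P‖Q) = Σ p·log₂(p/q).
  0.946·log₂(0.946/0.344) = 1.38062
  0.054·log₂(0.054/0.656) = -0.19454
D(P‖Q) = 1.1861 bits.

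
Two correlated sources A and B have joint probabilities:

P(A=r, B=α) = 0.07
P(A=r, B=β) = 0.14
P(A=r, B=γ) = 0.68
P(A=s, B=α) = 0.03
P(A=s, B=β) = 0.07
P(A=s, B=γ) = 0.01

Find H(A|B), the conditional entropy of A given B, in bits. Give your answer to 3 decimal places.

0.356 bits

Chain rule: H(A|B) = H(A,B) − H(B).
Marginals: p(A) = (0.8900, 0.1100), p(B) = (0.1000, 0.2100, 0.6900).
H(A,B) = 1.5308 bits; H(B) = 1.1744 bits.
H(A|B) = 1.5308 − 1.1744 = 0.356 bits.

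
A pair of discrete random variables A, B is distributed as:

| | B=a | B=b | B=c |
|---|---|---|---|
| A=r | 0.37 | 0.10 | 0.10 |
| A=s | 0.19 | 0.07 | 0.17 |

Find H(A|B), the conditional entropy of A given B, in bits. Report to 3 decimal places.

Marginals: p(A) = (0.5700, 0.4300), p(B) = (0.5600, 0.1700, 0.2700).
H(A|B) = Σ p(B) · H(A|B=·).
  B=a: p=0.5600, H(A|B=a) = 0.9241
  B=b: p=0.1700, H(A|B=b) = 0.9774
  B=c: p=0.2700, H(A|B=c) = 0.9510
Weighted sum = 0.940 bits.

0.940 bits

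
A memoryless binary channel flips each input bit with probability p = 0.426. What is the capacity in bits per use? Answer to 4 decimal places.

Binary symmetric channel: C = 1 − h₂(ε) where h₂ is the binary entropy function.
h₂(0.426) = −0.426·log₂0.426 − 0.574·log₂0.574 = 0.9841.
C = 1 − 0.9841 = 0.0159 bits per channel use.

0.0159 bits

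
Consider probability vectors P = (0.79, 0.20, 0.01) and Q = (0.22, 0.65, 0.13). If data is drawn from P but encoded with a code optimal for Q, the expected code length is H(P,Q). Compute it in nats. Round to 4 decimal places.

1.3027 nats

H(P,Q) = −Σ p·ln q.
  −0.79·ln(0.22) = 1.19616
  −0.20·ln(0.65) = 0.08616
  −0.01·ln(0.13) = 0.02040
H(P,Q) = 1.3027 nats.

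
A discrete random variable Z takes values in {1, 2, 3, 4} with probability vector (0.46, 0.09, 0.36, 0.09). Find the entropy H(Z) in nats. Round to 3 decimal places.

H(Z) = −Σ p·ln p.
  −(0.46)·ln(0.46) = 0.3572
  −(0.09)·ln(0.09) = 0.2167
  −(0.36)·ln(0.36) = 0.3678
  −(0.09)·ln(0.09) = 0.2167
Sum: 0.3572 + 0.2167 + 0.3678 + 0.2167 = 1.158 nats.

1.158 nats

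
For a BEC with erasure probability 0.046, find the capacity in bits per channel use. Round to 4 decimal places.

Binary erasure channel: capacity C = 1 − ε.
C = 1 − 0.046 = 0.9540 bits per channel use.

0.9540 bits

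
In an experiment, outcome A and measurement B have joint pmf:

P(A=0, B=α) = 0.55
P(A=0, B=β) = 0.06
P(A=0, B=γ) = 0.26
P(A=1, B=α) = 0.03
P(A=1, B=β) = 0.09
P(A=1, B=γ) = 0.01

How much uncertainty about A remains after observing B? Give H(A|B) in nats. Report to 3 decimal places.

Chain rule: H(A|B) = H(A,B) − H(B).
Marginals: p(A) = (0.8700, 0.1300), p(B) = (0.5800, 0.1500, 0.2700).
H(A,B) = 1.2158 nats; H(B) = 0.9540 nats.
H(A|B) = 1.2158 − 0.9540 = 0.262 nats.

0.262 nats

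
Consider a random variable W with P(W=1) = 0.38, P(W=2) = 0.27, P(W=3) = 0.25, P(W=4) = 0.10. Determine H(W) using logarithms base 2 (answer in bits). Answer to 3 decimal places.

1.873 bits

H(W) = −Σ p·log₂ p.
  −(0.38)·log₂(0.38) = 0.5305
  −(0.27)·log₂(0.27) = 0.5100
  −(0.25)·log₂(0.25) = 0.5000
  −(0.10)·log₂(0.10) = 0.3322
Sum: 0.5305 + 0.5100 + 0.5000 + 0.3322 = 1.873 bits.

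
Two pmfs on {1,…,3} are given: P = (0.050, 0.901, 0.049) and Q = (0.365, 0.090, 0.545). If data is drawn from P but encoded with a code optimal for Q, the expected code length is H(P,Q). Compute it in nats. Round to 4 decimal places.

H(P,Q) = −Σ p·ln q.
  −0.050·ln(0.365) = 0.05039
  −0.901·ln(0.090) = 2.16956
  −0.049·ln(0.545) = 0.02974
H(P,Q) = 2.2497 nats.

2.2497 nats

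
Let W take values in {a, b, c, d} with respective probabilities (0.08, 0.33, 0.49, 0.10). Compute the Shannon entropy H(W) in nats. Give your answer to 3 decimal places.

1.148 nats

H(W) = −Σ p·ln p.
  −(0.08)·ln(0.08) = 0.2021
  −(0.33)·ln(0.33) = 0.3659
  −(0.49)·ln(0.49) = 0.3495
  −(0.10)·ln(0.10) = 0.2303
Sum: 0.2021 + 0.3659 + 0.3495 + 0.2303 = 1.148 nats.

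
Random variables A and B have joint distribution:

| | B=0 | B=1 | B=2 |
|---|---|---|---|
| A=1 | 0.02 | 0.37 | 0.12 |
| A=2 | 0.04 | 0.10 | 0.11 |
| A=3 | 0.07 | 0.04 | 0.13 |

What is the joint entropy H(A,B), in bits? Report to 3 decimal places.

H(A,B) = −Σ p(x,y)·log₂ p(x,y) over all 9 cells.
  cell (1,0): −0.02·log₂0.02 = 0.1129
  cell (1,1): −0.37·log₂0.37 = 0.5307
  cell (1,2): −0.12·log₂0.12 = 0.3671
  cell (2,0): −0.04·log₂0.04 = 0.1858
  cell (2,1): −0.10·log₂0.10 = 0.3322
  cell (2,2): −0.11·log₂0.11 = 0.3503
  cell (3,0): −0.07·log₂0.07 = 0.2686
  cell (3,1): −0.04·log₂0.04 = 0.1858
  cell (3,2): −0.13·log₂0.13 = 0.3826
Sum = 2.716 bits.

2.716 bits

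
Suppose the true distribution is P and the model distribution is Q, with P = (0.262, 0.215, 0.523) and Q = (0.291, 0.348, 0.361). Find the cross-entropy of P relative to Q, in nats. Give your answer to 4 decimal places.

H(P,Q) = −Σ p·ln q.
  −0.262·ln(0.291) = 0.32342
  −0.215·ln(0.348) = 0.22694
  −0.523·ln(0.361) = 0.53287
H(P,Q) = 1.0832 nats.

1.0832 nats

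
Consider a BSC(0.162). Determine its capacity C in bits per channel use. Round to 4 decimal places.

0.3609 bits

Binary symmetric channel: C = 1 − h₂(ε) where h₂ is the binary entropy function.
h₂(0.162) = −0.162·log₂0.162 − 0.838·log₂0.838 = 0.6391.
C = 1 − 0.6391 = 0.3609 bits per channel use.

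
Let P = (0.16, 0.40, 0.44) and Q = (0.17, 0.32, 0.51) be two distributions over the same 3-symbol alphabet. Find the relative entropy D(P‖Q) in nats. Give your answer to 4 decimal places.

D(P‖Q) = Σ p·ln(p/q).
  0.16·ln(0.16/0.17) = -0.00970
  0.40·ln(0.40/0.32) = 0.08926
  0.44·ln(0.44/0.51) = -0.06496
D(P‖Q) = 0.0146 nats.

0.0146 nats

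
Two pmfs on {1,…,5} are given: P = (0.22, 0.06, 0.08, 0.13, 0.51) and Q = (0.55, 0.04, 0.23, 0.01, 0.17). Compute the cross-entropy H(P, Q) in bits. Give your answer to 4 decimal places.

2.8055 bits

H(P,Q) = −Σ p·log₂ q.
  −0.22·log₂(0.55) = 0.18975
  −0.06·log₂(0.04) = 0.27863
  −0.08·log₂(0.23) = 0.16962
  −0.13·log₂(0.01) = 0.86370
  −0.51·log₂(0.17) = 1.30376
H(P,Q) = 2.8055 bits.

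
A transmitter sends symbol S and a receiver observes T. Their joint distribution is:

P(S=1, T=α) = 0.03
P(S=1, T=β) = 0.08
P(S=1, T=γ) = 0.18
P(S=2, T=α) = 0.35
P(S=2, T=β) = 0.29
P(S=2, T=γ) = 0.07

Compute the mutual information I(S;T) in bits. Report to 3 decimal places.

0.225 bits

Marginals: p(S) = (0.2900, 0.7100), p(T) = (0.3800, 0.3700, 0.2500).
I(S;T) = H(S) + H(T) − H(S,T).
H(S) = 0.8687, H(T) = 1.5612, H(S,T) = 2.2051.
I(S;T) = 0.8687 + 1.5612 − 2.2051 = 0.225 bits.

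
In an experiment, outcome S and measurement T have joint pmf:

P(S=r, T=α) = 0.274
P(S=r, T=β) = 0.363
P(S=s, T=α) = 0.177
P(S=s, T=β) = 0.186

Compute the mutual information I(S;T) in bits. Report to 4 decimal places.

0.0022 bits

Marginals: p(S) = (0.6370, 0.3630), p(T) = (0.4510, 0.5490).
I(S;T) = H(S) + H(T) − H(S,T).
H(S) = 0.9451, H(T) = 0.9931, H(S,T) = 1.9360.
I(S;T) = 0.9451 + 0.9931 − 1.9360 = 0.0022 bits.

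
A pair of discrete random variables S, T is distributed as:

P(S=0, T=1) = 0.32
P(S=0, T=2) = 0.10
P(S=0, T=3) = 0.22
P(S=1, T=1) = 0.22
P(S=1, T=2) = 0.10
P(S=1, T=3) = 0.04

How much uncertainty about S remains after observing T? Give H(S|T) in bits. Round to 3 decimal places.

Marginals: p(S) = (0.6400, 0.3600), p(T) = (0.5400, 0.2000, 0.2600).
H(S|T) = Σ p(T) · H(S|T=·).
  T=1: p=0.5400, H(S|T=1) = 0.9751
  T=2: p=0.2000, H(S|T=2) = 1.0000
  T=3: p=0.2600, H(S|T=3) = 0.6194
Weighted sum = 0.888 bits.

0.888 bits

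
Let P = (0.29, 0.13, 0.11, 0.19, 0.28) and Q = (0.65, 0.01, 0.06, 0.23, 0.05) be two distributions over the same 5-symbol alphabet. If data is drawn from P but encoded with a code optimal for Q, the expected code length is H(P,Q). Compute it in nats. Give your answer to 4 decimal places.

H(P,Q) = −Σ p·ln q.
  −0.29·ln(0.65) = 0.12493
  −0.13·ln(0.01) = 0.59867
  −0.11·ln(0.06) = 0.30948
  −0.19·ln(0.23) = 0.27924
  −0.28·ln(0.05) = 0.83881
H(P,Q) = 2.1511 nats.

2.1511 nats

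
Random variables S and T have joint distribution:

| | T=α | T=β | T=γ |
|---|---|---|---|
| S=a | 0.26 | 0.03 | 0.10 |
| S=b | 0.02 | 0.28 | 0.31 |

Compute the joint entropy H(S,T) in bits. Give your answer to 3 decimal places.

H(S,T) = −Σ p(x,y)·log₂ p(x,y) over all 6 cells.
  cell (a,α): −0.26·log₂0.26 = 0.5053
  cell (a,β): −0.03·log₂0.03 = 0.1518
  cell (a,γ): −0.10·log₂0.10 = 0.3322
  cell (b,α): −0.02·log₂0.02 = 0.1129
  cell (b,β): −0.28·log₂0.28 = 0.5142
  cell (b,γ): −0.31·log₂0.31 = 0.5238
Sum = 2.140 bits.

2.140 bits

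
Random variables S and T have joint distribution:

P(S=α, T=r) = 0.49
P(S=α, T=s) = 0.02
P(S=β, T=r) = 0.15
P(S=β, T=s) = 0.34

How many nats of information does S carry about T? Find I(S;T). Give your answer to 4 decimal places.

Marginals: p(S) = (0.5100, 0.4900), p(T) = (0.6400, 0.3600).
I(S;T) = Σ p(x,y)·ln[p(x,y)/(p(x)p(y))].
  (α,r): 0.49·ln(1.5012) = 0.19908
  (α,s): 0.02·ln(0.1089) = -0.04434
  (β,r): 0.15·ln(0.4783) = -0.11062
  (β,s): 0.34·ln(1.9274) = 0.22311
Sum = 0.2672 nats.

0.2672 nats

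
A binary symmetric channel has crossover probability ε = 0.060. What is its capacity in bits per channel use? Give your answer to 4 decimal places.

0.6726 bits

Binary symmetric channel: C = 1 − h₂(ε) where h₂ is the binary entropy function.
h₂(0.060) = −0.060·log₂0.060 − 0.940·log₂0.940 = 0.3274.
C = 1 − 0.3274 = 0.6726 bits per channel use.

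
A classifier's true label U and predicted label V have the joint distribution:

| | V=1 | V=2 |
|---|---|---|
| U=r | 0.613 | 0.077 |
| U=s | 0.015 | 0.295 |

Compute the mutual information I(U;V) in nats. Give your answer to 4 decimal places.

0.3586 nats

Marginals: p(U) = (0.6900, 0.3100), p(V) = (0.6280, 0.3720).
I(U;V) = Σ p(x,y)·ln[p(x,y)/(p(x)p(y))].
  (r,1): 0.613·ln(1.4147) = 0.21264
  (r,2): 0.077·ln(0.3000) = -0.09271
  (s,1): 0.015·ln(0.0770) = -0.03845
  (s,2): 0.295·ln(2.5581) = 0.27708
Sum = 0.3586 nats.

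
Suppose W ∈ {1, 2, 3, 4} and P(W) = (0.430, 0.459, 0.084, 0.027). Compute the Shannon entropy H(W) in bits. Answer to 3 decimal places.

1.480 bits

H(W) = −Σ p·log₂ p.
  −(0.430)·log₂(0.430) = 0.5236
  −(0.459)·log₂(0.459) = 0.5157
  −(0.084)·log₂(0.084) = 0.3002
  −(0.027)·log₂(0.027) = 0.1407
Sum: 0.5236 + 0.5157 + 0.3002 + 0.1407 = 1.480 bits.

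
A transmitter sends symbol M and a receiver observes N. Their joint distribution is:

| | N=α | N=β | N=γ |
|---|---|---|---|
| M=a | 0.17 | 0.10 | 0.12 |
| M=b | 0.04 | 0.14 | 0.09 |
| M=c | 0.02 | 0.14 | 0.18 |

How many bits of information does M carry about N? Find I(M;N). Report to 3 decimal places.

0.132 bits

Marginals: p(M) = (0.3900, 0.2700, 0.3400), p(N) = (0.2300, 0.3800, 0.3900).
I(M;N) = H(M) + H(N) − H(M,N).
H(M) = 1.5690, H(N) = 1.5479, H(M,N) = 2.9847.
I(M;N) = 1.5690 + 1.5479 − 2.9847 = 0.132 bits.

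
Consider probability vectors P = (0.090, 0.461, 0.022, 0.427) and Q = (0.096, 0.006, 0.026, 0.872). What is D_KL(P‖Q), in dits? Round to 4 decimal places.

0.7327 dits

D(P‖Q) = Σ p·log₁₀(p/q).
  0.090·log₁₀(0.090/0.096) = -0.00252
  0.461·log₁₀(0.461/0.006) = 0.86924
  0.022·log₁₀(0.022/0.026) = -0.00160
  0.427·log₁₀(0.427/0.872) = -0.13241
D(P‖Q) = 0.7327 dits.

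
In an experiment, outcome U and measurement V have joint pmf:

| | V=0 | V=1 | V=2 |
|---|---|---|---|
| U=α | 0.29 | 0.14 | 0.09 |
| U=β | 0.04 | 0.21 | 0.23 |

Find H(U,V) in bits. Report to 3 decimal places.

2.374 bits

H(U,V) = −Σ p(x,y)·log₂ p(x,y) over all 6 cells.
  cell (α,0): −0.29·log₂0.29 = 0.5179
  cell (α,1): −0.14·log₂0.14 = 0.3971
  cell (α,2): −0.09·log₂0.09 = 0.3127
  cell (β,0): −0.04·log₂0.04 = 0.1858
  cell (β,1): −0.21·log₂0.21 = 0.4728
  cell (β,2): −0.23·log₂0.23 = 0.4877
Sum = 2.374 bits.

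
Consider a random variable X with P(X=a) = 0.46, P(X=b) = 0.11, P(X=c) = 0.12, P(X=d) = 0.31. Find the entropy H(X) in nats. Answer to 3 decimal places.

1.218 nats

H(X) = −Σ p·ln p.
  −(0.46)·ln(0.46) = 0.3572
  −(0.11)·ln(0.11) = 0.2428
  −(0.12)·ln(0.12) = 0.2544
  −(0.31)·ln(0.31) = 0.3631
Sum: 0.3572 + 0.2428 + 0.2544 + 0.3631 = 1.218 nats.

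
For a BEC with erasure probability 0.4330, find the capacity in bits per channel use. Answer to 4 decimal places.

0.5670 bits

Binary erasure channel: capacity C = 1 − ε.
C = 1 − 0.4330 = 0.5670 bits per channel use.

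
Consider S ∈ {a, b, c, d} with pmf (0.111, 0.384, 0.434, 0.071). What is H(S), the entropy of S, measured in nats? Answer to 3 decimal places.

H(S) = −Σ p·ln p.
  −(0.111)·ln(0.111) = 0.2440
  −(0.384)·ln(0.384) = 0.3675
  −(0.434)·ln(0.434) = 0.3623
  −(0.071)·ln(0.071) = 0.1878
Sum: 0.2440 + 0.3675 + 0.3623 + 0.1878 = 1.162 nats.

1.162 nats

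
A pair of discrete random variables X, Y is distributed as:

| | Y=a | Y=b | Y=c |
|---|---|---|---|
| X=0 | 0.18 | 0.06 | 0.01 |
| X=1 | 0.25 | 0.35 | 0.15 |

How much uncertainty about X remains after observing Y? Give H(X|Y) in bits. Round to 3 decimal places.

0.722 bits

Chain rule: H(X|Y) = H(X,Y) − H(Y).
Marginals: p(X) = (0.2500, 0.7500), p(Y) = (0.4300, 0.4100, 0.1600).
H(X,Y) = 2.1959 bits; H(Y) = 1.4740 bits.
H(X|Y) = 2.1959 − 1.4740 = 0.722 bits.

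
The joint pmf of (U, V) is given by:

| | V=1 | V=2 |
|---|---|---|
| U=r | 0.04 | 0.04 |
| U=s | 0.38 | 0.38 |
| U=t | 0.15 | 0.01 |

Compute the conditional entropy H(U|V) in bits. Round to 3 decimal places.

Chain rule: H(U|V) = H(U,V) − H(V).
Marginals: p(U) = (0.0800, 0.7600, 0.1600), p(V) = (0.5700, 0.4300).
H(U,V) = 1.9094 bits; H(V) = 0.9858 bits.
H(U|V) = 1.9094 − 0.9858 = 0.924 bits.

0.924 bits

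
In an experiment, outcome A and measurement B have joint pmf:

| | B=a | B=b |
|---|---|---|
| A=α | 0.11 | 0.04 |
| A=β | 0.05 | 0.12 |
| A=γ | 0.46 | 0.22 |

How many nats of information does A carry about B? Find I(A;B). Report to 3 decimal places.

Marginals: p(A) = (0.1500, 0.1700, 0.6800), p(B) = (0.6200, 0.3800).
I(A;B) = Σ p(x,y)·ln[p(x,y)/(p(x)p(y))].
  (α,a): 0.11·ln(1.1828) = 0.0185
  (α,b): 0.04·ln(0.7018) = -0.0142
  (β,a): 0.05·ln(0.4744) = -0.0373
  (β,b): 0.12·ln(1.8576) = 0.0743
  (γ,a): 0.46·ln(1.0911) = 0.0401
  (γ,b): 0.22·ln(0.8514) = -0.0354
Sum = 0.046 nats.

0.046 nats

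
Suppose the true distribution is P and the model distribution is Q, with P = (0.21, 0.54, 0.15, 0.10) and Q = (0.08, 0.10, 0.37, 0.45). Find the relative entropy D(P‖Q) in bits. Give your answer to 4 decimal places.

1.1938 bits

D(P‖Q) = Σ p·log₂(p/q).
  0.21·log₂(0.21/0.08) = 0.29239
  0.54·log₂(0.54/0.10) = 1.31380
  0.15·log₂(0.15/0.37) = -0.19538
  0.10·log₂(0.10/0.45) = -0.21699
D(P‖Q) = 1.1938 bits.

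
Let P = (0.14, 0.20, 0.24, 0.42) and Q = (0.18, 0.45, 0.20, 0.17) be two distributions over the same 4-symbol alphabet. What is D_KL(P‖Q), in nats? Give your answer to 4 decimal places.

D(P‖Q) = Σ p·ln(p/q).
  0.14·ln(0.14/0.18) = -0.03518
  0.20·ln(0.20/0.45) = -0.16219
  0.24·ln(0.24/0.20) = 0.04376
  0.42·ln(0.42/0.17) = 0.37987
D(P‖Q) = 0.2263 nats.

0.2263 nats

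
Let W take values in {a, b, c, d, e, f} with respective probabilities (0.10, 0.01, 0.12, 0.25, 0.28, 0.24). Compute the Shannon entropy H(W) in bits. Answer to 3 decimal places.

2.274 bits

H(W) = −Σ p·log₂ p.
  −(0.10)·log₂(0.10) = 0.3322
  −(0.01)·log₂(0.01) = 0.0664
  −(0.12)·log₂(0.12) = 0.3671
  −(0.25)·log₂(0.25) = 0.5000
  −(0.28)·log₂(0.28) = 0.5142
  −(0.24)·log₂(0.24) = 0.4941
Sum: 0.3322 + 0.0664 + 0.3671 + 0.5000 + 0.5142 + 0.4941 = 2.274 bits.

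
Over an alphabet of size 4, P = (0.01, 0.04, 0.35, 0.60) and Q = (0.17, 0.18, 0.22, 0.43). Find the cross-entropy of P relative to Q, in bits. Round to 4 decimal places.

H(P,Q) = −Σ p·log₂ q.
  −0.01·log₂(0.17) = 0.02556
  −0.04·log₂(0.18) = 0.09896
  −0.35·log₂(0.22) = 0.76455
  −0.60·log₂(0.43) = 0.73055
H(P,Q) = 1.6196 bits.

1.6196 bits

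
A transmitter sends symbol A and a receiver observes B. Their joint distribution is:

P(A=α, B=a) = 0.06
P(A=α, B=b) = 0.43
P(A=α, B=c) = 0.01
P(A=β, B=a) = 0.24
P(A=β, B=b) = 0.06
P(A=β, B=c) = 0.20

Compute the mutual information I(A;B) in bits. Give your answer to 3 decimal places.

0.463 bits

Marginals: p(A) = (0.5000, 0.5000), p(B) = (0.3000, 0.4900, 0.2100).
I(A;B) = Σ p(x,y)·log₂[p(x,y)/(p(x)p(y))].
  (α,a): 0.06·log₂(0.4000) = -0.0793
  (α,b): 0.43·log₂(1.7551) = 0.3490
  (α,c): 0.01·log₂(0.0952) = -0.0339
  (β,a): 0.24·log₂(1.6000) = 0.1627
  (β,b): 0.06·log₂(0.2449) = -0.1218
  (β,c): 0.20·log₂(1.9048) = 0.1859
Sum = 0.463 bits.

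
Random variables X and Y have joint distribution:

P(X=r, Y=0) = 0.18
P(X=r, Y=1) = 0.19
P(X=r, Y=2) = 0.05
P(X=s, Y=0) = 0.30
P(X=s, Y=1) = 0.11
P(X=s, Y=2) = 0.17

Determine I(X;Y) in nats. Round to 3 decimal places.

0.048 nats

Marginals: p(X) = (0.4200, 0.5800), p(Y) = (0.4800, 0.3000, 0.2200).
I(X;Y) = H(X) + H(Y) − H(X,Y).
H(X) = 0.6803, H(Y) = 1.0466, H(X,Y) = 1.6792.
I(X;Y) = 0.6803 + 1.0466 − 1.6792 = 0.048 nats.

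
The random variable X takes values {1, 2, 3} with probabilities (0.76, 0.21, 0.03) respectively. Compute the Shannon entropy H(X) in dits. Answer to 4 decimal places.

H(X) = −Σ p·log₁₀ p.
  −(0.76)·log₁₀(0.76) = 0.09058
  −(0.21)·log₁₀(0.21) = 0.14233
  −(0.03)·log₁₀(0.03) = 0.04569
Sum: 0.09058 + 0.14233 + 0.04569 = 0.2786 dits.

0.2786 dits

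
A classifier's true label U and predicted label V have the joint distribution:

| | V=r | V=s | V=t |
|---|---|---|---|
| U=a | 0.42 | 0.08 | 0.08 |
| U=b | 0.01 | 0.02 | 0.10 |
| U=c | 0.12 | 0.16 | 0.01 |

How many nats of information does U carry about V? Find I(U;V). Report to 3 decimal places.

0.218 nats

Marginals: p(U) = (0.5800, 0.1300, 0.2900), p(V) = (0.5500, 0.2600, 0.1900).
I(U;V) = H(U) + H(V) − H(U,V).
H(U) = 0.9402, H(V) = 0.9946, H(U,V) = 1.7167.
I(U;V) = 0.9402 + 0.9946 − 1.7167 = 0.218 nats.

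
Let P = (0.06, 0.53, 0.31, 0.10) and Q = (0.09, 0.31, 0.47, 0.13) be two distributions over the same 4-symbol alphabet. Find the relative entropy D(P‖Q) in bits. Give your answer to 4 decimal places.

D(P‖Q) = Σ p·log₂(p/q).
  0.06·log₂(0.06/0.09) = -0.03510
  0.53·log₂(0.53/0.31) = 0.41007
  0.31·log₂(0.31/0.47) = -0.18612
  0.10·log₂(0.10/0.13) = -0.03785
D(P‖Q) = 0.1510 bits.

0.1510 bits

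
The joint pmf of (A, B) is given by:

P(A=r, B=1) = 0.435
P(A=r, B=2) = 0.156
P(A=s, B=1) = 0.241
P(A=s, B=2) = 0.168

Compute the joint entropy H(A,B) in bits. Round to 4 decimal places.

1.8676 bits

H(A,B) = −Σ p(x,y)·log₂ p(x,y) over all 4 cells.
  cell (r,1): −0.435·log₂0.435 = 0.52240
  cell (r,2): −0.156·log₂0.156 = 0.41814
  cell (s,1): −0.241·log₂0.241 = 0.49475
  cell (s,2): −0.168·log₂0.168 = 0.43234
Sum = 1.8676 bits.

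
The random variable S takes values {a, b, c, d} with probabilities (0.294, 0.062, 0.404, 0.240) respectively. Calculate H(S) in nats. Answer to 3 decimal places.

H(S) = −Σ p·ln p.
  −(0.294)·ln(0.294) = 0.3599
  −(0.062)·ln(0.062) = 0.1724
  −(0.404)·ln(0.404) = 0.3662
  −(0.240)·ln(0.240) = 0.3425
Sum: 0.3599 + 0.1724 + 0.3662 + 0.3425 = 1.241 nats.

1.241 nats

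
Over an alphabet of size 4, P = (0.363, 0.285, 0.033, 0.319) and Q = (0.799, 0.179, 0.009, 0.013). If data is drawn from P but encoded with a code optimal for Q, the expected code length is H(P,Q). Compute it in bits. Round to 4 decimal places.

H(P,Q) = −Σ p·log₂ q.
  −0.363·log₂(0.799) = 0.11751
  −0.285·log₂(0.179) = 0.70736
  −0.033·log₂(0.009) = 0.22426
  −0.319·log₂(0.013) = 1.99864
H(P,Q) = 3.0478 bits.

3.0478 bits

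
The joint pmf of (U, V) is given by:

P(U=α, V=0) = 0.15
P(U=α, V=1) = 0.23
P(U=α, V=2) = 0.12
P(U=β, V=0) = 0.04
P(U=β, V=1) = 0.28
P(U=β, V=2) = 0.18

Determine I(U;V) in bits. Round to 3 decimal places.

Marginals: p(U) = (0.5000, 0.5000), p(V) = (0.1900, 0.5100, 0.3000).
I(U;V) = H(U) + H(V) − H(U,V).
H(U) = 1.0000, H(V) = 1.4717, H(U,V) = 2.4106.
I(U;V) = 1.0000 + 1.4717 − 2.4106 = 0.061 bits.

0.061 bits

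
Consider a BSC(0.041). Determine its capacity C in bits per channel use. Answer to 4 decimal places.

0.7531 bits

Binary symmetric channel: C = 1 − h₂(ε) where h₂ is the binary entropy function.
h₂(0.041) = −0.041·log₂0.041 − 0.959·log₂0.959 = 0.2469.
C = 1 − 0.2469 = 0.7531 bits per channel use.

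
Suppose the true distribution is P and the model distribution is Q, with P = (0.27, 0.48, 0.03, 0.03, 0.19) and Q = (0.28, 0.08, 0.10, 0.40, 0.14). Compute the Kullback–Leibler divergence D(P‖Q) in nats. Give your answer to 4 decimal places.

D(P‖Q) = Σ p·ln(p/q).
  0.27·ln(0.27/0.28) = -0.00982
  0.48·ln(0.48/0.08) = 0.86004
  0.03·ln(0.03/0.10) = -0.03612
  0.03·ln(0.03/0.40) = -0.07771
  0.19·ln(0.19/0.14) = 0.05802
D(P‖Q) = 0.7944 nats.

0.7944 nats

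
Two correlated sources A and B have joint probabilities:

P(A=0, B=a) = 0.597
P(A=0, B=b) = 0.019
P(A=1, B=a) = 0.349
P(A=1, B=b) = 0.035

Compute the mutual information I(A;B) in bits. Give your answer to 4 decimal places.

Marginals: p(A) = (0.6160, 0.3840), p(B) = (0.9460, 0.0540).
I(A;B) = Σ p(x,y)·log₂[p(x,y)/(p(x)p(y))].
  (0,a): 0.597·log₂(1.0245) = 0.02083
  (0,b): 0.019·log₂(0.5712) = -0.01535
  (1,a): 0.349·log₂(0.9607) = -0.02017
  (1,b): 0.035·log₂(1.6879) = 0.02643
Sum = 0.0117 bits.

0.0117 bits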